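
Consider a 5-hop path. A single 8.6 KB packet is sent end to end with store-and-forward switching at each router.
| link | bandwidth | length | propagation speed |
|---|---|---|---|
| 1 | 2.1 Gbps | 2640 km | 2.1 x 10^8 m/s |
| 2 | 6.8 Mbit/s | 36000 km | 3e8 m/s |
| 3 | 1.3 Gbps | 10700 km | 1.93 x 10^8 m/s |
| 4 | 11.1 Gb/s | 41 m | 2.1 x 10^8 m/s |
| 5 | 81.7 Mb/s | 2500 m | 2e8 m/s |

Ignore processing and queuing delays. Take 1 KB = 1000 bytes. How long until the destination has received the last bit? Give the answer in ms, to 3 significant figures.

199 ms

L = 68800 bits.
Transmission delays (L/R per hop): 0.0327619, 10.1176, 0.0529231, 0.0061982, 0.842105 ms; sum = 11.0516 ms.
Propagation delays (d/s per hop): 12.5714, 120, 55.4404, 0.000195238, 0.0125 ms; sum = 188.025 ms.
End-to-end = 199 ms.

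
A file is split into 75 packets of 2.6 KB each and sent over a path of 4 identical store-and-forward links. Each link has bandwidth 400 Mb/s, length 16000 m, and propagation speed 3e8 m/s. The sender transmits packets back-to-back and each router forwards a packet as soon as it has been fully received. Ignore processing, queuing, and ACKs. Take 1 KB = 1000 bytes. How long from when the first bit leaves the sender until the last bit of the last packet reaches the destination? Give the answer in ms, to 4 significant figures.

Per-hop transmission t_tx = L/R = 20800/400000000 = 0.052 ms.
Per-hop propagation t_prop = 16000/300000000 = 0.0533333 ms.
Pipeline fill: first packet needs 4·t_tx to clear all hops; remaining 74 packets each add one t_tx.
Total = (4+75-1)·t_tx + 4·t_prop = 78·0.052 + 4·0.0533333 = 4.269 ms.

4.269 ms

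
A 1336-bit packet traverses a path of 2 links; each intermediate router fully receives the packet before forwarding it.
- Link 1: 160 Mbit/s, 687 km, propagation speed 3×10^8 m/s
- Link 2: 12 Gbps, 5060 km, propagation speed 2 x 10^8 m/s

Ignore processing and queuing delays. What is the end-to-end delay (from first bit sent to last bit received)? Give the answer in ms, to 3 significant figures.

Transmission delays (L/R per hop): 0.00835, 0.000111333 ms; sum = 0.00846133 ms.
Propagation delays (d/s per hop): 2.29, 25.3 ms; sum = 27.59 ms.
End-to-end = 27.6 ms.

27.6 ms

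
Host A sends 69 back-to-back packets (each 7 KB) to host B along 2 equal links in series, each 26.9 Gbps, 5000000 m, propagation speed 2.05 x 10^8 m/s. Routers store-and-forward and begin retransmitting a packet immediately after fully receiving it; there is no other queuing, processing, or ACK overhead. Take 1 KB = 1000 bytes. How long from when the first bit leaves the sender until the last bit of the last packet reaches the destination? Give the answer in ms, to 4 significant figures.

Per-hop transmission t_tx = L/R = 56000/26900000000 = 0.00208178 ms.
Per-hop propagation t_prop = 5000000/2.05e+08 = 24.3902 ms.
Pipeline fill: first packet needs 2·t_tx to clear all hops; remaining 68 packets each add one t_tx.
Total = (2+69-1)·t_tx + 2·t_prop = 70·0.00208178 + 2·24.3902 = 48.93 ms.

48.93 ms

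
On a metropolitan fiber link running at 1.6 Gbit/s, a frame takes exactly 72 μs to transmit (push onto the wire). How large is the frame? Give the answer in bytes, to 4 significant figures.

L = R × t_tx = 1600000000 b/s × 7.2e-05 s = 115200 bits.
In bytes: 115200 / 8 = 14400 bytes.

14400 bytes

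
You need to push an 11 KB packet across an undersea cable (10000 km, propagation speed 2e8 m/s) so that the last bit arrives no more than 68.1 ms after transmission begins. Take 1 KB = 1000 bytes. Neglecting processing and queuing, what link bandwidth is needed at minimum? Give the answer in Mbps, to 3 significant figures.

L = 88000 bits.
Propagation delay = 10000000 / 200000000 = 50 ms.
Transmission budget = 68.1 − 50 = 18.1 ms.
R ≥ L / t_tx = 88000 bits / 0.0181 s = 4.86 Mbps.

4.86 Mbps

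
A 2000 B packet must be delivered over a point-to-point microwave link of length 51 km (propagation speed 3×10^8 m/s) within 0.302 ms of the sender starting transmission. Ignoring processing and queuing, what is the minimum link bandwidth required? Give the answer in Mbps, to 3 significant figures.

L = 16000 bits.
Propagation delay = 51000 / 300000000 = 0.17 ms.
Transmission budget = 0.302 − 0.17 = 0.132 ms.
R ≥ L / t_tx = 16000 bits / 0.000132 s = 121 Mbps.

121 Mbps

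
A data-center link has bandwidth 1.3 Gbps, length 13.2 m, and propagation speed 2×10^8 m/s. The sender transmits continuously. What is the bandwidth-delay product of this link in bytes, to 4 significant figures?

10.73 bytes

Propagation delay = 13.2 / 200000000 = 6.6e-08 s.
BDP = R × t_prop = 1300000000 × 6.6e-08 = 85.8 bits.
In bytes: 85.8/8 = 10.73 bytes.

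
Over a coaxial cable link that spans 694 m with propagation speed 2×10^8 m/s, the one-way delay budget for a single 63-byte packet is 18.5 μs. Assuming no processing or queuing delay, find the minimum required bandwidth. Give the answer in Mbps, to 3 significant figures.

33.5 Mbps

L = 504 bits.
Propagation delay = 694 / 200000000 = 3.47 μs.
Transmission budget = 18.5 − 3.47 = 15.03 μs.
R ≥ L / t_tx = 504 bits / 1.503e-05 s = 33.5 Mbps.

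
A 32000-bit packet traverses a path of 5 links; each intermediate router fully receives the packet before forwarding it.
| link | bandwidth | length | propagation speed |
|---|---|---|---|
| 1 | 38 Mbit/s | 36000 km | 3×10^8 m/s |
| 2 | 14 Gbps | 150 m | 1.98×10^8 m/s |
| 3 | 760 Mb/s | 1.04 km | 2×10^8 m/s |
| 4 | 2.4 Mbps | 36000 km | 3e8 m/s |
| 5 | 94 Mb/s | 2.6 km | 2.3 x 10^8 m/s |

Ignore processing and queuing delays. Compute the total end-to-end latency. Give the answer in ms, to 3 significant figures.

Transmission delays (L/R per hop): 0.842105, 0.00228571, 0.0421053, 13.3333, 0.340426 ms; sum = 14.5603 ms.
Propagation delays (d/s per hop): 120, 0.000757576, 0.0052, 120, 0.0113043 ms; sum = 240.017 ms.
End-to-end = 255 ms.

255 ms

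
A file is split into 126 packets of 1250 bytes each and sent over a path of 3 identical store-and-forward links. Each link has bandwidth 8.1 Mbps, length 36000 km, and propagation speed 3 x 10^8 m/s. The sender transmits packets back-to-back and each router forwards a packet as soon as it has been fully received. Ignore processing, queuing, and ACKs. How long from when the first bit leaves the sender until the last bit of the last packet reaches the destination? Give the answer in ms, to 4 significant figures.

518.0 ms

Per-hop transmission t_tx = L/R = 10000/8100000 = 1.23457 ms.
Per-hop propagation t_prop = 36000000/300000000 = 120 ms.
Pipeline fill: first packet needs 3·t_tx to clear all hops; remaining 125 packets each add one t_tx.
Total = (3+126-1)·t_tx + 3·t_prop = 128·1.23457 + 3·120 = 518.0 ms.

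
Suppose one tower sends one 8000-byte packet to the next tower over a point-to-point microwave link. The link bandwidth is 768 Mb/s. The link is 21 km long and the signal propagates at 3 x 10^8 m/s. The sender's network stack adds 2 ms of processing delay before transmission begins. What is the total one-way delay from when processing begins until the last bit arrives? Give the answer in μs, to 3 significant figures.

2150 μs

L = 8000 × 8 = 64000 bits.
Transmission delay = L/R = 64000 / 768000000 = 83.3333 μs.
Propagation delay = d/s = 21000 m / 300000000 m/s = 70 μs.
Plus processing delay 2 ms = 2000 μs.
Total = 2150 μs.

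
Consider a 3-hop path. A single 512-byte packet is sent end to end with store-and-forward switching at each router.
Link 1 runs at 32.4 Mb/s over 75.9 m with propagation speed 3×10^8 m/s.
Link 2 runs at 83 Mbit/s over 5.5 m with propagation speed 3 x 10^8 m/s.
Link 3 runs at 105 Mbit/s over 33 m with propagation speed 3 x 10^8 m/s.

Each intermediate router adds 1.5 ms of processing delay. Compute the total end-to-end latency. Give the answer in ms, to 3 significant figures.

3.22 ms

L = 512 × 8 = 4096 bits.
Transmission delays (L/R per hop): 0.12642, 0.0493494, 0.0390095 ms; sum = 0.214779 ms.
Propagation delays (d/s per hop): 0.000253, 1.83333e-05, 0.00011 ms; sum = 0.000381333 ms.
Processing at 2 router(s): 2 × 1.5 ms = 3 ms.
End-to-end = 3.22 ms.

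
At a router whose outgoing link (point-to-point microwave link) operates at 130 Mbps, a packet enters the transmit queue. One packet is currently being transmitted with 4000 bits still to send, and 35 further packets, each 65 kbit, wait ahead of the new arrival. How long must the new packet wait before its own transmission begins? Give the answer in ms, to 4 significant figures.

Each queued packet: L/R = 65000/130000000 = 0.5 ms.
35 queued → 17.5 ms.
Plus remaining 4000 bits of current packet: 0.0307692 ms.
Queuing delay = 17.53 ms.

17.53 ms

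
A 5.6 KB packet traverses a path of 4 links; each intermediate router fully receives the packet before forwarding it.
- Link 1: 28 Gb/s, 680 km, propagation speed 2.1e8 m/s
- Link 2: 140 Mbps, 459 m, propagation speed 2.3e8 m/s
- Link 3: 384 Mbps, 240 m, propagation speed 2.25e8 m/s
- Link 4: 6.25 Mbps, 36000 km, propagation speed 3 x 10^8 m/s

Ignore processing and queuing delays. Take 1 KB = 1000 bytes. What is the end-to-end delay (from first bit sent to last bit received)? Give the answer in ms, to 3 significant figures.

L = 44800 bits.
Transmission delays (L/R per hop): 0.0016, 0.32, 0.116667, 7.168 ms; sum = 7.60627 ms.
Propagation delays (d/s per hop): 3.2381, 0.00199565, 0.00106667, 120 ms; sum = 123.241 ms.
End-to-end = 131 ms.

131 ms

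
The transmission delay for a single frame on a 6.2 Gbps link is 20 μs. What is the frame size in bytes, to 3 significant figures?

15500 bytes

L = R × t_tx = 6200000000 b/s × 2e-05 s = 124000 bits.
In bytes: 124000 / 8 = 15500 bytes.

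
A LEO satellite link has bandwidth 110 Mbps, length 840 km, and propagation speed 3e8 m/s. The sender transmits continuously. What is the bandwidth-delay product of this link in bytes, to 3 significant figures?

38500 bytes

Propagation delay = 840000 / 300000000 = 0.0028 s.
BDP = R × t_prop = 110000000 × 0.0028 = 308000 bits.
In bytes: 308000/8 = 38500 bytes.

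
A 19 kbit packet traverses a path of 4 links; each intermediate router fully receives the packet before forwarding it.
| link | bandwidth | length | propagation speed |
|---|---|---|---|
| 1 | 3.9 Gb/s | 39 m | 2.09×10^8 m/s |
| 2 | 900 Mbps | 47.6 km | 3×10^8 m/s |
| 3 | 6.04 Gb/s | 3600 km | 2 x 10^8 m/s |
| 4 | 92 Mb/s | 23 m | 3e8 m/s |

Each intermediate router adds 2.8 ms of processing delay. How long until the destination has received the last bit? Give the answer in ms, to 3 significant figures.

L = 19000 bits.
Transmission delays (L/R per hop): 0.00487179, 0.0211111, 0.0031457, 0.206522 ms; sum = 0.23565 ms.
Propagation delays (d/s per hop): 0.000186603, 0.158667, 18, 7.66667e-05 ms; sum = 18.1589 ms.
Processing at 3 router(s): 3 × 2.8 ms = 8.4 ms.
End-to-end = 26.8 ms.

26.8 ms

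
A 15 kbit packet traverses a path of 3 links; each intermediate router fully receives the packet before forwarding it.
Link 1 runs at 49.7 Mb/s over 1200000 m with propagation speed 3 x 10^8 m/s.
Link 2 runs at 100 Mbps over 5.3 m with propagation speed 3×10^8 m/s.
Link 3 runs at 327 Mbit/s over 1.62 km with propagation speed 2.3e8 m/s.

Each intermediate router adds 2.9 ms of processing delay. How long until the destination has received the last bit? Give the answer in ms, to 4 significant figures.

10.30 ms

L = 15000 bits.
Transmission delays (L/R per hop): 0.301811, 0.15, 0.0458716 ms; sum = 0.497682 ms.
Propagation delays (d/s per hop): 4, 1.76667e-05, 0.00704348 ms; sum = 4.00706 ms.
Processing at 2 router(s): 2 × 2.9 ms = 5.8 ms.
End-to-end = 10.30 ms.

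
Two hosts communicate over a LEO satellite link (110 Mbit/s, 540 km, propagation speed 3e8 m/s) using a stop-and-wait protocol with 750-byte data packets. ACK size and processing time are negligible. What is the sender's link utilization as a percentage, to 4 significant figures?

t_tx = L/R = 6000/110000000 = 5.45455e-05 s.
t_prop = 540000/300000000 = 0.0018 s; RTT = 0.0036 s.
Cycle = t_tx + RTT = 0.00365455 s.
Utilization = t_tx / cycle = 5.45455e-05/0.00365455 = 1.493 %.

1.493 %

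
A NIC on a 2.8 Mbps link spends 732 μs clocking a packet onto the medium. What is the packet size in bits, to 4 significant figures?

L = R × t_tx = 2800000 b/s × 0.000732 s = 2049.6 bits.

2050 bits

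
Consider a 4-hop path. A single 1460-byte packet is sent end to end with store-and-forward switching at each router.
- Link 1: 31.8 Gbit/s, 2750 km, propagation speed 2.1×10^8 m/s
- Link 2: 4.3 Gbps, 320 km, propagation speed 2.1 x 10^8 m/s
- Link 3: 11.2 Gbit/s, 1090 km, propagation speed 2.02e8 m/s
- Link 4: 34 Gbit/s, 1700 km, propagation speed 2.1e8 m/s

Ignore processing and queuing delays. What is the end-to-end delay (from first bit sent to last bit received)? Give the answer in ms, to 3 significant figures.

L = 1460 × 8 = 11680 bits.
Transmission delays (L/R per hop): 0.000367296, 0.00271628, 0.00104286, 0.000343529 ms; sum = 0.00446996 ms.
Propagation delays (d/s per hop): 13.0952, 1.52381, 5.39604, 8.09524 ms; sum = 28.1103 ms.
End-to-end = 28.1 ms.

28.1 ms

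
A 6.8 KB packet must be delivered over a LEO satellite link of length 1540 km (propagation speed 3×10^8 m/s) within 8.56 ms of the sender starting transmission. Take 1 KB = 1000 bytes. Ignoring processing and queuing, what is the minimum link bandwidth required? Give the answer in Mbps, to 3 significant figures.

15.9 Mbps

L = 54400 bits.
Propagation delay = 1540000 / 300000000 = 5.13333 ms.
Transmission budget = 8.56 − 5.13333 = 3.42667 ms.
R ≥ L / t_tx = 54400 bits / 0.00342667 s = 15.9 Mbps.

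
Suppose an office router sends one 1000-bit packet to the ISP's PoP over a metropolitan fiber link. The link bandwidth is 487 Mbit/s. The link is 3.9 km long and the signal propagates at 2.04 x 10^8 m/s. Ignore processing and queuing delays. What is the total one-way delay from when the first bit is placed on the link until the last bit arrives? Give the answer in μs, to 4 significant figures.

Transmission delay = L/R = 1000 / 487000000 = 2.05339 μs.
Propagation delay = d/s = 3900 m / 204000000 m/s = 19.1176 μs.
Total = 21.17 μs.

21.17 μs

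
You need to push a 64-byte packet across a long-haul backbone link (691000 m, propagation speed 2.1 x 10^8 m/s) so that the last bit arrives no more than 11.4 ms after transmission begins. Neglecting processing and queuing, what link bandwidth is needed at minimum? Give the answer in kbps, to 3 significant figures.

63.1 kbps

L = 512 bits.
Propagation delay = 691000 / 210000000 = 3.29048 ms.
Transmission budget = 11.4 − 3.29048 = 8.10952 ms.
R ≥ L / t_tx = 512 bits / 0.00810952 s = 63.1 kbps.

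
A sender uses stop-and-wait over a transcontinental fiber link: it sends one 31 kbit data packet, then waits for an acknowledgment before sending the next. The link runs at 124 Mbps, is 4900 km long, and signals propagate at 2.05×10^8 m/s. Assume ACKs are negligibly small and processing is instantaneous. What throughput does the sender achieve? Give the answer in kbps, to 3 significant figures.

t_tx = L/R = 31000/124000000 = 0.00025 s.
t_prop = 4900000/2.05e+08 = 0.0239024 s; RTT = 0.0478049 s.
Cycle = t_tx + RTT = 0.0480549 s.
Throughput = L / cycle = 31000 / 0.0480549 = 645 kbps.

645 kbps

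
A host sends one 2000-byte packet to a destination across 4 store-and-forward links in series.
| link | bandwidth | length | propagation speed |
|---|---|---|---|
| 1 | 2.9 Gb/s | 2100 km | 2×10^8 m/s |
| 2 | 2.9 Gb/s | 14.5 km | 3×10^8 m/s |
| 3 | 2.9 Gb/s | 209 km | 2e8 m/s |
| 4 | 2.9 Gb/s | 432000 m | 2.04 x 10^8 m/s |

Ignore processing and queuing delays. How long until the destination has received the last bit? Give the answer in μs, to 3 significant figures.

L = 2000 × 8 = 16000 bits.
Transmission delay per hop = L/R = 16000/2900000000 = 5.51724 μs; 4 hops → 22.069 μs.
Propagation delays (d/s per hop): 10500, 48.3333, 1045, 2117.65 μs; sum = 13711 μs.
End-to-end = 13700 μs.

13700 μs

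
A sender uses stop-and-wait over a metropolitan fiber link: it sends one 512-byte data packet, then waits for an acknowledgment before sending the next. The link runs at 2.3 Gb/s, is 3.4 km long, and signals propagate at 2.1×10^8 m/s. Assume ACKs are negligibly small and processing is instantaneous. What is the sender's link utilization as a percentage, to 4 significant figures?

5.213 %

t_tx = L/R = 4096/2300000000 = 1.78087e-06 s.
t_prop = 3400/210000000 = 1.61905e-05 s; RTT = 3.2381e-05 s.
Cycle = t_tx + RTT = 3.41618e-05 s.
Utilization = t_tx / cycle = 1.78087e-06/3.41618e-05 = 5.213 %.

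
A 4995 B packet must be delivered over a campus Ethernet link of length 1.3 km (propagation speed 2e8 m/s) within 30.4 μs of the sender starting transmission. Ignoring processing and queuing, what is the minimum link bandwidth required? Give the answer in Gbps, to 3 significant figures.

L = 39960 bits.
Propagation delay = 1300 / 200000000 = 6.5 μs.
Transmission budget = 30.4 − 6.5 = 23.9 μs.
R ≥ L / t_tx = 39960 bits / 2.39e-05 s = 1.67 Gbps.

1.67 Gbps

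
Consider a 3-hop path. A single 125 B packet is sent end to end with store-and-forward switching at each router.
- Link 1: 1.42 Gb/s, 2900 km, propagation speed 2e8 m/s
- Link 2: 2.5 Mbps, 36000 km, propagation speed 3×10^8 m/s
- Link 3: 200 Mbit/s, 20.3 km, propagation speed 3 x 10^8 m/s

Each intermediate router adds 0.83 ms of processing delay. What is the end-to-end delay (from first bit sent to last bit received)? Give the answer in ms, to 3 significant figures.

L = 125 × 8 = 1000 bits.
Transmission delays (L/R per hop): 0.000704225, 0.4, 0.005 ms; sum = 0.405704 ms.
Propagation delays (d/s per hop): 14.5, 120, 0.0676667 ms; sum = 134.568 ms.
Processing at 2 router(s): 2 × 0.83 ms = 1.66 ms.
End-to-end = 137 ms.

137 ms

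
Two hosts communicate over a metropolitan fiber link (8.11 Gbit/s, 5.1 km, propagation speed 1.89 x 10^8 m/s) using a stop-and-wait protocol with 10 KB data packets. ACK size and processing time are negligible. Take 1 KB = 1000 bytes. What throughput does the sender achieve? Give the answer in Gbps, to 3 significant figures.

1.25 Gbps

t_tx = L/R = 80000/8.11e+09 = 9.86436e-06 s.
t_prop = 5100/189000000 = 2.69841e-05 s; RTT = 5.39683e-05 s.
Cycle = t_tx + RTT = 6.38326e-05 s.
Throughput = L / cycle = 80000 / 6.38326e-05 = 1.25 Gbps.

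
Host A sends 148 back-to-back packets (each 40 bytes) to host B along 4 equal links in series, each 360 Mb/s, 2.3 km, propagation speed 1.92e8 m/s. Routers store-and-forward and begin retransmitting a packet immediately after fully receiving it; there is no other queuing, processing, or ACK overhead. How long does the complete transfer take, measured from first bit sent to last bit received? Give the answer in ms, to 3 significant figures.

Per-hop transmission t_tx = L/R = 320/360000000 = 0.000888889 ms.
Per-hop propagation t_prop = 2300/192000000 = 0.0119792 ms.
Pipeline fill: first packet needs 4·t_tx to clear all hops; remaining 147 packets each add one t_tx.
Total = (4+148-1)·t_tx + 4·t_prop = 151·0.000888889 + 4·0.0119792 = 0.182 ms.

0.182 ms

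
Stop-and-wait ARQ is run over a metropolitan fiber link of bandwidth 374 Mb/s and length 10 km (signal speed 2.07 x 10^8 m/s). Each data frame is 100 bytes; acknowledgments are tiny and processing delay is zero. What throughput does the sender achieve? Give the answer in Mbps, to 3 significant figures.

8.10 Mbps

t_tx = L/R = 800/374000000 = 2.13904e-06 s.
t_prop = 10000/2.07e+08 = 4.83092e-05 s; RTT = 9.66184e-05 s.
Cycle = t_tx + RTT = 9.87574e-05 s.
Throughput = L / cycle = 800 / 9.87574e-05 = 8.10 Mbps.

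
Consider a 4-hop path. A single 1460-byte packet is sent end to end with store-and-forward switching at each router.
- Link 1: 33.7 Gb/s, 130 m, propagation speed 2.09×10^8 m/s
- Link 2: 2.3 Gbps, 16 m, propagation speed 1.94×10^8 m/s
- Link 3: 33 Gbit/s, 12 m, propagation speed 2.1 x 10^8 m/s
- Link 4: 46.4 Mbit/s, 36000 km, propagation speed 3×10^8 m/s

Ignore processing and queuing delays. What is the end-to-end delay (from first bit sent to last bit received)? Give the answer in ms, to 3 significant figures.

L = 1460 × 8 = 11680 bits.
Transmission delays (L/R per hop): 0.000346588, 0.00507826, 0.000353939, 0.251724 ms; sum = 0.257503 ms.
Propagation delays (d/s per hop): 0.00062201, 8.24742e-05, 5.71429e-05, 120 ms; sum = 120.001 ms.
End-to-end = 120 ms.

120 ms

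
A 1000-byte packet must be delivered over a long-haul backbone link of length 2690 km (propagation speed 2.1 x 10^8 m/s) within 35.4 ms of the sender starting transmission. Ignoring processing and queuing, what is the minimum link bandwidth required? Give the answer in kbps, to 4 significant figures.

354.1 kbps

L = 8000 bits.
Propagation delay = 2690000 / 210000000 = 12.8095 ms.
Transmission budget = 35.4 − 12.8095 = 22.5905 ms.
R ≥ L / t_tx = 8000 bits / 0.0225905 s = 354.1 kbps.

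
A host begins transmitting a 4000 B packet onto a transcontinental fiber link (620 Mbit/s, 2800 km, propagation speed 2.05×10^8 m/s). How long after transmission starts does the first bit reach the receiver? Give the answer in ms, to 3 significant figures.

13.7 ms

First bit experiences only propagation delay: d/s = 2800000/2.05e+08 = 13.7 ms.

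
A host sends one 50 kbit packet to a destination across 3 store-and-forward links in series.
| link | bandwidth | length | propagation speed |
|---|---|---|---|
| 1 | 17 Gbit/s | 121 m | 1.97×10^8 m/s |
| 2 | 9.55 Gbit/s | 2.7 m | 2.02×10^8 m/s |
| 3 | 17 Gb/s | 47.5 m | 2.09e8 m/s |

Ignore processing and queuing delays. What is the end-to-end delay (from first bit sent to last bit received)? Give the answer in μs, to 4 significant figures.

11.97 μs

L = 50000 bits.
Transmission delays (L/R per hop): 2.94118, 5.2356, 2.94118 μs; sum = 11.118 μs.
Propagation delays (d/s per hop): 0.614213, 0.0133663, 0.227273 μs; sum = 0.854852 μs.
End-to-end = 11.97 μs.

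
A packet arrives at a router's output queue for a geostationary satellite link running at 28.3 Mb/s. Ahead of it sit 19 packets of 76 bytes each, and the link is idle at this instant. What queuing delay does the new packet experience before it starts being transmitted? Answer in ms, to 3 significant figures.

0.408 ms

Each queued packet: L/R = 608/28300000 = 0.0214841 ms.
19 queued → 0.408198 ms.
Queuing delay = 0.408 ms.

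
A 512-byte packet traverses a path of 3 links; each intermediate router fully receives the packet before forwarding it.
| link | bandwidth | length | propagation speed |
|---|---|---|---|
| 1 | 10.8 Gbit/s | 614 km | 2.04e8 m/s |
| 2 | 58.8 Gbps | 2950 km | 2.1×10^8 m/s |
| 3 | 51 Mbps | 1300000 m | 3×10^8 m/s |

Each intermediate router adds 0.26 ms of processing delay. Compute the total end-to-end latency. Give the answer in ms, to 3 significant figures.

22.0 ms

L = 512 × 8 = 4096 bits.
Transmission delays (L/R per hop): 0.000379259, 6.96599e-05, 0.0803137 ms; sum = 0.0807626 ms.
Propagation delays (d/s per hop): 3.0098, 14.0476, 4.33333 ms; sum = 21.3908 ms.
Processing at 2 router(s): 2 × 0.26 ms = 0.52 ms.
End-to-end = 22.0 ms.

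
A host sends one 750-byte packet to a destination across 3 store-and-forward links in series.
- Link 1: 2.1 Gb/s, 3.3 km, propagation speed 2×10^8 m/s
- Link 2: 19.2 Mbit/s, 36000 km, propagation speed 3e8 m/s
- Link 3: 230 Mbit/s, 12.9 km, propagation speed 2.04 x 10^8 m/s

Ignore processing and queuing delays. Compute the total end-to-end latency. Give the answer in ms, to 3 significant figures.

120 ms

L = 750 × 8 = 6000 bits.
Transmission delays (L/R per hop): 0.00285714, 0.3125, 0.026087 ms; sum = 0.341444 ms.
Propagation delays (d/s per hop): 0.0165, 120, 0.0632353 ms; sum = 120.08 ms.
End-to-end = 120 ms.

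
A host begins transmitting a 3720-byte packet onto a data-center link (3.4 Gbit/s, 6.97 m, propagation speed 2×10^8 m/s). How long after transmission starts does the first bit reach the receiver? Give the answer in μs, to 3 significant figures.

First bit experiences only propagation delay: d/s = 6.97/200000000 = 0.0349 μs.

0.0349 μs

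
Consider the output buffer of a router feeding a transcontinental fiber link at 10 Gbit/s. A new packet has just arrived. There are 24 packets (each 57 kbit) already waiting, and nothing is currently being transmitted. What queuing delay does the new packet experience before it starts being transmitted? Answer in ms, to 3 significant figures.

Each queued packet: L/R = 57000/10000000000 = 0.0057 ms.
24 queued → 0.1368 ms.
Queuing delay = 0.137 ms.

0.137 ms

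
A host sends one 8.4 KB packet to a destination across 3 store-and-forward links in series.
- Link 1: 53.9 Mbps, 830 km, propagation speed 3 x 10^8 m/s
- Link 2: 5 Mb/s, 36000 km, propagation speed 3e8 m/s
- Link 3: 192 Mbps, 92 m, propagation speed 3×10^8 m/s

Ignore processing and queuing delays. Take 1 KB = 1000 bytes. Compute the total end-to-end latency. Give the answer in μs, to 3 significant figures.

L = 67200 bits.
Transmission delays (L/R per hop): 1246.75, 13440, 350 μs; sum = 15036.8 μs.
Propagation delays (d/s per hop): 2766.67, 120000, 0.306667 μs; sum = 122767 μs.
End-to-end = 138000 μs.

138000 μs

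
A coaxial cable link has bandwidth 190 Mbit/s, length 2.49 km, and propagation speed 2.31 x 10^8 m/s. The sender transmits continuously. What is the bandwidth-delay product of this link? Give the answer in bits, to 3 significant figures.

Propagation delay = 2490 / 231000000 = 1.07792e-05 s.
BDP = R × t_prop = 190000000 × 1.07792e-05 = 2048.05 bits.

2050 bits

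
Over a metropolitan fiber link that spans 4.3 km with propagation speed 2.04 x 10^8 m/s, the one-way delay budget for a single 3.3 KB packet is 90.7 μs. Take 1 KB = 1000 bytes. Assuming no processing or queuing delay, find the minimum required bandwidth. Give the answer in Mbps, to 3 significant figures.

L = 26400 bits.
Propagation delay = 4300 / 204000000 = 21.0784 μs.
Transmission budget = 90.7 − 21.0784 = 69.6216 μs.
R ≥ L / t_tx = 26400 bits / 6.96216e-05 s = 379 Mbps.

379 Mbps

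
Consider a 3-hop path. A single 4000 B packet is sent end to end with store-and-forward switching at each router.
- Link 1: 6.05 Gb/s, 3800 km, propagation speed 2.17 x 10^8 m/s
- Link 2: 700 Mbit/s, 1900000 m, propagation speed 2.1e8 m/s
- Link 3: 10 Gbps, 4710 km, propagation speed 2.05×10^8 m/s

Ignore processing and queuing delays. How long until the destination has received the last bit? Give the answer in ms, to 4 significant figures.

49.59 ms

L = 4000 × 8 = 32000 bits.
Transmission delays (L/R per hop): 0.00528926, 0.0457143, 0.0032 ms; sum = 0.0542035 ms.
Propagation delays (d/s per hop): 17.5115, 9.04762, 22.9756 ms; sum = 49.5347 ms.
End-to-end = 49.59 ms.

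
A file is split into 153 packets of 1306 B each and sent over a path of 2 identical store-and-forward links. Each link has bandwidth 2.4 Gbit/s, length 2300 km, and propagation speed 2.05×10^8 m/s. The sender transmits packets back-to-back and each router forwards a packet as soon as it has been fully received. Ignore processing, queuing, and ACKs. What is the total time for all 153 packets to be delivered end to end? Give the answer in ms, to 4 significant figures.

Per-hop transmission t_tx = L/R = 10448/2400000000 = 0.00435333 ms.
Per-hop propagation t_prop = 2300000/2.05e+08 = 11.2195 ms.
Pipeline fill: first packet needs 2·t_tx to clear all hops; remaining 152 packets each add one t_tx.
Total = (2+153-1)·t_tx + 2·t_prop = 154·0.00435333 + 2·11.2195 = 23.11 ms.

23.11 ms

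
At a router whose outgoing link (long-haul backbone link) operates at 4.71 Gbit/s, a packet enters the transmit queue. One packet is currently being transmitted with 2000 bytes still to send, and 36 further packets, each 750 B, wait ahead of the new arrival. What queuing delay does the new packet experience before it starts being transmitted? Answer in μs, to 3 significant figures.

Each queued packet: L/R = 6000/4710000000 = 1.27389 μs.
36 queued → 45.8599 μs.
Plus remaining 16000 bits of current packet: 3.39703 μs.
Queuing delay = 49.3 μs.

49.3 μs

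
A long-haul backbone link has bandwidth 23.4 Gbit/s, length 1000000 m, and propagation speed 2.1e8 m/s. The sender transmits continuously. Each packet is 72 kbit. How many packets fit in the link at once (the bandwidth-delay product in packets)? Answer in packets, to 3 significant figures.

1550 packets

Propagation delay = 1000000 / 210000000 = 0.0047619 s.
BDP = R × t_prop = 23400000000 × 0.0047619 = 111429000 bits.
In packets of 72000 bits: 1550 packets.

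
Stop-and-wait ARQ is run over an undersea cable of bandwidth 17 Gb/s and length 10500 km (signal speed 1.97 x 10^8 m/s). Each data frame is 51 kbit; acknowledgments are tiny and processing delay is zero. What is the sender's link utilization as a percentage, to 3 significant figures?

0.00281 %

t_tx = L/R = 51000/17000000000 = 3e-06 s.
t_prop = 10500000/197000000 = 0.0532995 s; RTT = 0.106599 s.
Cycle = t_tx + RTT = 0.106602 s.
Utilization = t_tx / cycle = 3e-06/0.106602 = 0.00281 %.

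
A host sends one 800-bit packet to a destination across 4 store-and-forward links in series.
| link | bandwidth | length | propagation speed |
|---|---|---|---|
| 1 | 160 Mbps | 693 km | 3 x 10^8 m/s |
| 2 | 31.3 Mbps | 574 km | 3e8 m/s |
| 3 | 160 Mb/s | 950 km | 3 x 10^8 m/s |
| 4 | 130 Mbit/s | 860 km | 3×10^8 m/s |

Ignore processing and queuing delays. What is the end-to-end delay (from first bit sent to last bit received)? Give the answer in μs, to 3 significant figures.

Transmission delays (L/R per hop): 5, 25.5591, 5, 6.15385 μs; sum = 41.713 μs.
Propagation delays (d/s per hop): 2310, 1913.33, 3166.67, 2866.67 μs; sum = 10256.7 μs.
End-to-end = 10300 μs.

10300 μs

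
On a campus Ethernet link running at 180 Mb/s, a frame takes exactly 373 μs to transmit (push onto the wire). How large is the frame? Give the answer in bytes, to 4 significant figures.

8393 bytes

L = R × t_tx = 180000000 b/s × 0.000373 s = 67140 bits.
In bytes: 67140 / 8 = 8393 bytes.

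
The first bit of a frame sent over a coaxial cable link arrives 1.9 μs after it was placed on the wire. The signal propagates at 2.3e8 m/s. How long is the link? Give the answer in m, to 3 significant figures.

d = s × t_prop = 2.3e+08 × 1.9e-06 = 437 m.

437 m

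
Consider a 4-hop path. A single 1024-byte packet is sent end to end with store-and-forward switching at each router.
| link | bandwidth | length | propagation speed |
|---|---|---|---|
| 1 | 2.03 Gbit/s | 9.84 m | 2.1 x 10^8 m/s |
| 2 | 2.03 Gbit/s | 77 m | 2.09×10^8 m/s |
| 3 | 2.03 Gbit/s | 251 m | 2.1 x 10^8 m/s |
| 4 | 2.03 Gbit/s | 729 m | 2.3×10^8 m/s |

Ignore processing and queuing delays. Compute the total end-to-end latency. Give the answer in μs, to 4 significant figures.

L = 1024 × 8 = 8192 bits.
Transmission delay per hop = L/R = 8192/2.03e+09 = 4.03547 μs; 4 hops → 16.1419 μs.
Propagation delays (d/s per hop): 0.0468571, 0.368421, 1.19524, 3.16957 μs; sum = 4.78008 μs.
End-to-end = 20.92 μs.

20.92 μs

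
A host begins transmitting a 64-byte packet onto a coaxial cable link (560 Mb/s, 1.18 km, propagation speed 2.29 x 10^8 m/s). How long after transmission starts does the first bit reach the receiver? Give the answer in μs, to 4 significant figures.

First bit experiences only propagation delay: d/s = 1180/229000000 = 5.153 μs.

5.153 μs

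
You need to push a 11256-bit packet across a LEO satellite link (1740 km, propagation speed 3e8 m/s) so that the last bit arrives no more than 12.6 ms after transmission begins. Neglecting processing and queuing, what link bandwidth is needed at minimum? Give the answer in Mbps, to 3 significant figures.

1.66 Mbps

Propagation delay = 1740000 / 300000000 = 5.8 ms.
Transmission budget = 12.6 − 5.8 = 6.8 ms.
R ≥ L / t_tx = 11256 bits / 0.0068 s = 1.66 Mbps.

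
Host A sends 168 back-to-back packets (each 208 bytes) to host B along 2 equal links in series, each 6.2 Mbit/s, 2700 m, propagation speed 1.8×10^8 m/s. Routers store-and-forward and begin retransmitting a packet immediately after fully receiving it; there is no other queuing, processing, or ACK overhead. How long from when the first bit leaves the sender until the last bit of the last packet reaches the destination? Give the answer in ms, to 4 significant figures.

45.39 ms

Per-hop transmission t_tx = L/R = 1664/6200000 = 0.268387 ms.
Per-hop propagation t_prop = 2700/180000000 = 0.015 ms.
Pipeline fill: first packet needs 2·t_tx to clear all hops; remaining 167 packets each add one t_tx.
Total = (2+168-1)·t_tx + 2·t_prop = 169·0.268387 + 2·0.015 = 45.39 ms.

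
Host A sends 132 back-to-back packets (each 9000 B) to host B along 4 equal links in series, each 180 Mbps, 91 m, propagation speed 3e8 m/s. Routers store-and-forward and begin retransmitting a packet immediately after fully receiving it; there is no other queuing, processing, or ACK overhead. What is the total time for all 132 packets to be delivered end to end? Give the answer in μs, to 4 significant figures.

Per-hop transmission t_tx = L/R = 72000/180000000 = 400 μs.
Per-hop propagation t_prop = 91/300000000 = 0.303333 μs.
Pipeline fill: first packet needs 4·t_tx to clear all hops; remaining 131 packets each add one t_tx.
Total = (4+132-1)·t_tx + 4·t_prop = 135·400 + 4·0.303333 = 54000 μs.

54000 μs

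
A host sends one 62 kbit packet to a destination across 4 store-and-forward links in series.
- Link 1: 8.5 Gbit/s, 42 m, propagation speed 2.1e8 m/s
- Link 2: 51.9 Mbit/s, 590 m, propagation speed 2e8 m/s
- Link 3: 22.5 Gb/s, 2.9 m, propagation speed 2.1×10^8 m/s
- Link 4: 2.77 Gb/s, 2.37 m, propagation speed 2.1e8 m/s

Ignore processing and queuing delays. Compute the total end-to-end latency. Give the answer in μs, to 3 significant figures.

1230 μs

L = 62000 bits.
Transmission delays (L/R per hop): 7.29412, 1194.61, 2.75556, 22.3827 μs; sum = 1227.04 μs.
Propagation delays (d/s per hop): 0.2, 2.95, 0.0138095, 0.0112857 μs; sum = 3.1751 μs.
End-to-end = 1230 μs.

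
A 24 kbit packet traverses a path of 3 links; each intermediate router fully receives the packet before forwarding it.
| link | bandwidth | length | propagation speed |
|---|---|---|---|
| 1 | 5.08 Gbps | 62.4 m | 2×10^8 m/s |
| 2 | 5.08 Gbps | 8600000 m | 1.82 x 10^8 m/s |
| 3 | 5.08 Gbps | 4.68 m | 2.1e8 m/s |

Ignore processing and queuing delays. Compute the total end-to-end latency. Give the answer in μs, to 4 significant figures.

L = 24000 bits.
Transmission delay per hop = L/R = 24000/5080000000 = 4.72441 μs; 3 hops → 14.1732 μs.
Propagation delays (d/s per hop): 0.312, 47252.7, 0.0222857 μs; sum = 47253.1 μs.
End-to-end = 47270 μs.

47270 μs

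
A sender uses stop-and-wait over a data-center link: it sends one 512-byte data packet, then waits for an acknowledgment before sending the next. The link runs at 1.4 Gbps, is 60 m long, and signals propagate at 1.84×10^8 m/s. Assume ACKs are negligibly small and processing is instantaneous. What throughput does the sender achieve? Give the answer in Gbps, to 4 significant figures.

1.145 Gbps

t_tx = L/R = 4096/1400000000 = 2.92571e-06 s.
t_prop = 60/184000000 = 3.26087e-07 s; RTT = 6.52174e-07 s.
Cycle = t_tx + RTT = 3.57789e-06 s.
Throughput = L / cycle = 4096 / 3.57789e-06 = 1.145 Gbps.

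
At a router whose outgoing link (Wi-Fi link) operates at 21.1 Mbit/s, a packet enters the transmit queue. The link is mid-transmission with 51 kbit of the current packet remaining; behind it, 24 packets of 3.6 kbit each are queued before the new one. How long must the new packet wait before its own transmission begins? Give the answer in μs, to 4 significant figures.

6512 μs

Each queued packet: L/R = 3600/21100000 = 170.616 μs.
24 queued → 4094.79 μs.
Plus remaining 51000 bits of current packet: 2417.06 μs.
Queuing delay = 6512 μs.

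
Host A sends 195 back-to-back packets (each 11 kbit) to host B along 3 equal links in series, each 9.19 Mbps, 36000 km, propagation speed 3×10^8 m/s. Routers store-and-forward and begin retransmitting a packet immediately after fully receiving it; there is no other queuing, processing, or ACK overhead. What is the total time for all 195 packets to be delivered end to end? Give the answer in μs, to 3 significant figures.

Per-hop transmission t_tx = L/R = 11000/9190000 = 1196.95 μs.
Per-hop propagation t_prop = 36000000/300000000 = 120000 μs.
Pipeline fill: first packet needs 3·t_tx to clear all hops; remaining 194 packets each add one t_tx.
Total = (3+195-1)·t_tx + 3·t_prop = 197·1196.95 + 3·120000 = 596000 μs.

596000 μs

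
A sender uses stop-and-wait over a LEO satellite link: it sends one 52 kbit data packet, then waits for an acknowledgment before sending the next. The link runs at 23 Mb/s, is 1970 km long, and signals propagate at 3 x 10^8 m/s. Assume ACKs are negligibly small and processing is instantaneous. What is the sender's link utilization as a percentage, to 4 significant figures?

t_tx = L/R = 52000/23000000 = 0.00226087 s.
t_prop = 1970000/300000000 = 0.00656667 s; RTT = 0.0131333 s.
Cycle = t_tx + RTT = 0.0153942 s.
Utilization = t_tx / cycle = 0.00226087/0.0153942 = 14.69 %.

14.69 %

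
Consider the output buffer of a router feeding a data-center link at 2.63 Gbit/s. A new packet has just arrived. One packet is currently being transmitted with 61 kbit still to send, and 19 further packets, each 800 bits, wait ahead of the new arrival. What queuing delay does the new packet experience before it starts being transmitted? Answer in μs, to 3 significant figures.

29.0 μs

Each queued packet: L/R = 800/2630000000 = 0.304183 μs.
19 queued → 5.77947 μs.
Plus remaining 61000 bits of current packet: 23.1939 μs.
Queuing delay = 29.0 μs.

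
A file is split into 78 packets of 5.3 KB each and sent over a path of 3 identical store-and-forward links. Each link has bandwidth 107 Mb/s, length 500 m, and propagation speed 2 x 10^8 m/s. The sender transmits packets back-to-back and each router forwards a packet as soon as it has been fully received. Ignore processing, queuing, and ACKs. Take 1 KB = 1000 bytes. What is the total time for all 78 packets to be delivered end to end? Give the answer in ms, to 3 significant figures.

Per-hop transmission t_tx = L/R = 42400/107000000 = 0.396262 ms.
Per-hop propagation t_prop = 500/200000000 = 0.0025 ms.
Pipeline fill: first packet needs 3·t_tx to clear all hops; remaining 77 packets each add one t_tx.
Total = (3+78-1)·t_tx + 3·t_prop = 80·0.396262 + 3·0.0025 = 31.7 ms.

31.7 ms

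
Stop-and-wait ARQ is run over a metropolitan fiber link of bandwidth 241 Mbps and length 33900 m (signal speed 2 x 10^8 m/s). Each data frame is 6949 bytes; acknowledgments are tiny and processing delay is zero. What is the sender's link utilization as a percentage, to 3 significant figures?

40.5 %

t_tx = L/R = 55592/241000000 = 0.000230672 s.
t_prop = 33900/200000000 = 0.0001695 s; RTT = 0.000339 s.
Cycle = t_tx + RTT = 0.000569672 s.
Utilization = t_tx / cycle = 0.000230672/0.000569672 = 40.5 %.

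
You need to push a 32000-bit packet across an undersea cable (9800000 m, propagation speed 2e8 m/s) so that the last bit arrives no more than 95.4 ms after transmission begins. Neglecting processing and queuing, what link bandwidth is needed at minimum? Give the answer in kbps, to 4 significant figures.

Propagation delay = 9800000 / 200000000 = 49 ms.
Transmission budget = 95.4 − 49 = 46.4 ms.
R ≥ L / t_tx = 32000 bits / 0.0464 s = 689.7 kbps.

689.7 kbps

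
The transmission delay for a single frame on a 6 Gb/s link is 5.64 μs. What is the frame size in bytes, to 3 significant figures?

4230 bytes

L = R × t_tx = 6000000000 b/s × 5.64e-06 s = 33840 bits.
In bytes: 33840 / 8 = 4230 bytes.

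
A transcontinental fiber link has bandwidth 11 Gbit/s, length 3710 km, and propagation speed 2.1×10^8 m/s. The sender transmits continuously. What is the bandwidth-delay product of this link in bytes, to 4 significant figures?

24290000 bytes

Propagation delay = 3710000 / 210000000 = 0.0176667 s.
BDP = R × t_prop = 11000000000 × 0.0176667 = 194333000 bits.
In bytes: 194333000/8 = 24290000 bytes.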